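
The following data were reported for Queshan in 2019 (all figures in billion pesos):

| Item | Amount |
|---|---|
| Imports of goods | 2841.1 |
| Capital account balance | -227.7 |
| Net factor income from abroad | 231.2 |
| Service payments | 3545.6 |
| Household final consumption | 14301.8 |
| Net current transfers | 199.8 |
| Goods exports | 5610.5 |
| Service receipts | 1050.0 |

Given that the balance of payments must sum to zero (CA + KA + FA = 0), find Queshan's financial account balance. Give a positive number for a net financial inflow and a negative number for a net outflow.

-477.1

Goods balance = 5610.5 - 2841.1 = 2769.4
Services balance = 1050.0 - 3545.6 = -2495.6
Trade balance (goods + services) = 2769.4 + (-2495.6) = 273.8
Net primary income = 231.2
Net secondary income = 199.8
Current account = 273.8 + 231.2 + 199.8 = 704.8
Financial account = -(704.8 + (-227.7)) = -477.1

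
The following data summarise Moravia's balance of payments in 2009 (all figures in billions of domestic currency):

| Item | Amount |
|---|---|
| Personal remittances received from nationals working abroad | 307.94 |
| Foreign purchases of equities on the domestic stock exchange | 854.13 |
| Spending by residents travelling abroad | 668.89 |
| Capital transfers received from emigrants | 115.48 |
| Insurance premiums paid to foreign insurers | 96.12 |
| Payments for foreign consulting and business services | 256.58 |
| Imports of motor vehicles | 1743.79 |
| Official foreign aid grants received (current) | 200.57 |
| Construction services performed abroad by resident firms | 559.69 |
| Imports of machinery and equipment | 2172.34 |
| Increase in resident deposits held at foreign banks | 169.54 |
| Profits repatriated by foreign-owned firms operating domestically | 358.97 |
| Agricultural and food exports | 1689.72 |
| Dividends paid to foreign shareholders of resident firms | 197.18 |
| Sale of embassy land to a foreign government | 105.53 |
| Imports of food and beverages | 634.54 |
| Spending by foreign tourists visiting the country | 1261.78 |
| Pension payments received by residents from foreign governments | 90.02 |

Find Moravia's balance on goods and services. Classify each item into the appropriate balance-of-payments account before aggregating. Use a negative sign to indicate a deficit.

Goods: -2172.34 - 1743.79 + 1689.72 - 634.54 = -2860.95
Services: -96.12 - 668.89 + 1261.78 - 256.58 + 559.69 = 799.88
Trade balance = -2860.95 + 799.88 = -2061.07
(Excluded from the trade balance — secondary income: personal remittances received from nationals working abroad 307.94, official foreign aid grants received (current) 200.57, pension payments received by residents from foreign governments 90.02; financial account: foreign purchases of equities on the domestic stock exchange 854.13, increase in resident deposits held at foreign banks 169.54; capital account: capital transfers received from emigrants 115.48, sale of embassy land to a foreign government 105.53; primary income: profits repatriated by foreign-owned firms operating domestically 358.97, dividends paid to foreign shareholders of resident firms 197.18.)

-2061.07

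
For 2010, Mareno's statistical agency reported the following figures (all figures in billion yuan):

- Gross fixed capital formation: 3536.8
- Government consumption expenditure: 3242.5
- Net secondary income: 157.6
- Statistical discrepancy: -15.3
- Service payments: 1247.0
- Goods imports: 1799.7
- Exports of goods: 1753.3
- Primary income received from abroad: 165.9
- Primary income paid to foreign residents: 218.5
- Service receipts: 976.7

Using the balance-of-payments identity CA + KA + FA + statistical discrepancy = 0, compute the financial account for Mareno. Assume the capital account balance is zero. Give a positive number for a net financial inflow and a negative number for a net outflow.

227.0

Goods balance = 1753.3 - 1799.7 = -46.4
Services balance = 976.7 - 1247.0 = -270.3
Trade balance (goods + services) = -46.4 + (-270.3) = -316.7
Net primary income = 165.9 - 218.5 = -52.6
Net secondary income = 157.6
Current account = -316.7 + (-52.6) + 157.6 = -211.7
Financial account = -(-211.7 + (-15.3)) = 227.0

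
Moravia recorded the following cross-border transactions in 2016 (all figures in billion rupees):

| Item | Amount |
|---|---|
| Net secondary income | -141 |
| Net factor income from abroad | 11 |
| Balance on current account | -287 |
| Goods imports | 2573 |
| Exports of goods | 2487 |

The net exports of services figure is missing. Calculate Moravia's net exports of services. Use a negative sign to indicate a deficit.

Current account = goods balance + services balance + net primary income + net secondary income
Sum of the known components = -216
Net exports of services = CA - (known components) = -287 - (-216) = -71

-71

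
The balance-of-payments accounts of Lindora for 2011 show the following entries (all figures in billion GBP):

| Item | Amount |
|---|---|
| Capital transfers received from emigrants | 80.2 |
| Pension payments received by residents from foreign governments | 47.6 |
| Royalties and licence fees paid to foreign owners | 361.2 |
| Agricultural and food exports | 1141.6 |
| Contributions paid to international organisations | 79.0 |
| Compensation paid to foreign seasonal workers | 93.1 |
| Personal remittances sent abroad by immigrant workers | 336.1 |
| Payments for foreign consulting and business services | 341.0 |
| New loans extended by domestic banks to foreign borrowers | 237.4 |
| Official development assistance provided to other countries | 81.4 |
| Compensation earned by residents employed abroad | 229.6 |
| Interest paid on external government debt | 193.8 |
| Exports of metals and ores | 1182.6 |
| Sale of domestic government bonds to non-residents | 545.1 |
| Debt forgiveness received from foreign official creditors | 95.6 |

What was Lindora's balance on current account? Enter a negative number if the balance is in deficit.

1115.8

Goods: 1182.6 + 1141.6 = 2324.2
Services: -361.2 - 341.0 = -702.2
Primary income: -193.8 - 93.1 + 229.6 = -57.3
Secondary income: -336.1 + 47.6 - 81.4 - 79.0 = -448.9
Current account = 2324.2 + (-702.2) + (-57.3) + (-448.9) = 1115.8
(Excluded from the current account — capital account: capital transfers received from emigrants 80.2, debt forgiveness received from foreign official creditors 95.6; financial account: new loans extended by domestic banks to foreign borrowers 237.4, sale of domestic government bonds to non-residents 545.1.)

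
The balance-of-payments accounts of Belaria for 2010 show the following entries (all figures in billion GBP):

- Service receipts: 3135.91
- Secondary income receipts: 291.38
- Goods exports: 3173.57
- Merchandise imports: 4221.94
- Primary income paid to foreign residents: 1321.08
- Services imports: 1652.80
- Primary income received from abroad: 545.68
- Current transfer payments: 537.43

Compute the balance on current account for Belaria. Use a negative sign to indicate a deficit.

-586.71

Goods balance = 3173.57 - 4221.94 = -1048.37
Services balance = 3135.91 - 1652.80 = 1483.11
Trade balance (goods + services) = -1048.37 + 1483.11 = 434.74
Net primary income = 545.68 - 1321.08 = -775.40
Net secondary income = 291.38 - 537.43 = -246.05
Current account = 434.74 + (-775.40) + (-246.05) = -586.71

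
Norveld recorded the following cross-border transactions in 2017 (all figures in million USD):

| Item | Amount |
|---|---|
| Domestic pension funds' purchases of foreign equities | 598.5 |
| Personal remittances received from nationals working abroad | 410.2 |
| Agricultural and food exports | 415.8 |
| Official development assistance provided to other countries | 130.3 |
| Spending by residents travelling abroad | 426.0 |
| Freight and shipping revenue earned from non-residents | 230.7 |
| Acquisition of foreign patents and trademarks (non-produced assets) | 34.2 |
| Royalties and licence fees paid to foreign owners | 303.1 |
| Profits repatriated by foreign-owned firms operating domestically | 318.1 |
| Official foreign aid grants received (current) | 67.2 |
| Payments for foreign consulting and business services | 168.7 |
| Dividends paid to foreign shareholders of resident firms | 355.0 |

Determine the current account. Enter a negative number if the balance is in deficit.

Goods: 415.8
Services: 230.7 - 303.1 - 168.7 - 426.0 = -667.1
Primary income: -318.1 - 355.0 = -673.1
Secondary income: 410.2 - 130.3 + 67.2 = 347.1
Current account = 415.8 + (-667.1) + (-673.1) + 347.1 = -577.3
(Excluded from the current account — financial account: domestic pension funds' purchases of foreign equities 598.5; capital account: acquisition of foreign patents and trademarks (non-produced assets) 34.2.)

-577.3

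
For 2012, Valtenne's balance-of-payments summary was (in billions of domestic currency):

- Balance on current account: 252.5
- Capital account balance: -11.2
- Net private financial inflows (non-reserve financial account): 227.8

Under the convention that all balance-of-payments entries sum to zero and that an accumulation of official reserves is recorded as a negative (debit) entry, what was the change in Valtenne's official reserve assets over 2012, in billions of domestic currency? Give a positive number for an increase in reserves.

Official reserve transactions balance = -(252.5 + (-11.2) + 227.8) = -469.1
An accumulation of reserves is recorded as a debit (negative entry), so the change in the stock of reserves is the negative of that balance.
Change in official reserves = -(-469.1) = 469.1

469.1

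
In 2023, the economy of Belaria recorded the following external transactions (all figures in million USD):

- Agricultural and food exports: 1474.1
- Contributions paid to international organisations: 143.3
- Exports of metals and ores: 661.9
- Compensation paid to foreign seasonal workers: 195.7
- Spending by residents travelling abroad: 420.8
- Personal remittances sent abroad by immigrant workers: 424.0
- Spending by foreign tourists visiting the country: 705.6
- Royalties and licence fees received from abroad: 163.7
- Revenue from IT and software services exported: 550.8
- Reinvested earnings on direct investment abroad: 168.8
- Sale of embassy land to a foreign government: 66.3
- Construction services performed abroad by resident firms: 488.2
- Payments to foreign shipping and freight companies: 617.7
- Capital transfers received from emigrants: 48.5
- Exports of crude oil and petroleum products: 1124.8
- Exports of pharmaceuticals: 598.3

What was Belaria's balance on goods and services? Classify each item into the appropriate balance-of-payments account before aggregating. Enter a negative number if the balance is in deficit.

Goods: 598.3 + 661.9 + 1474.1 + 1124.8 = 3859.1
Services: -420.8 + 705.6 - 617.7 + 163.7 + 550.8 + 488.2 = 869.8
Trade balance = 3859.1 + 869.8 = 4728.9
(Excluded from the trade balance — secondary income: contributions paid to international organisations 143.3, personal remittances sent abroad by immigrant workers 424.0; primary income: compensation paid to foreign seasonal workers 195.7, reinvested earnings on direct investment abroad 168.8; capital account: sale of embassy land to a foreign government 66.3, capital transfers received from emigrants 48.5.)

4728.9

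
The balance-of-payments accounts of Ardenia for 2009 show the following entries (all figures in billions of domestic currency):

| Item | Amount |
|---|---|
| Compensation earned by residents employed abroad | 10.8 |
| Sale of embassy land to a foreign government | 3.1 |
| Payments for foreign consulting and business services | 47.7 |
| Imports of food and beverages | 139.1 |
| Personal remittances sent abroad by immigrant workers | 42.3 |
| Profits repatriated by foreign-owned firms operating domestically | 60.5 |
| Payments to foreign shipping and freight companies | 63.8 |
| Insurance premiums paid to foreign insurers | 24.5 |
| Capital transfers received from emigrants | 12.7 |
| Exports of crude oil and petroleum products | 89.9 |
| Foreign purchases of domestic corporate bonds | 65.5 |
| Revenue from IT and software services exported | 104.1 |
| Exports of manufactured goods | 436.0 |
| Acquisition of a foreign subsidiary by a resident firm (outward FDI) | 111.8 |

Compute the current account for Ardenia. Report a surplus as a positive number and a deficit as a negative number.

262.9

Goods: 89.9 - 139.1 + 436.0 = 386.8
Services: 104.1 - 24.5 - 63.8 - 47.7 = -31.9
Primary income: 10.8 - 60.5 = -49.7
Secondary income: -42.3
Current account = 386.8 + (-31.9) + (-49.7) + (-42.3) = 262.9
(Excluded from the current account — capital account: sale of embassy land to a foreign government 3.1, capital transfers received from emigrants 12.7; financial account: foreign purchases of domestic corporate bonds 65.5, acquisition of a foreign subsidiary by a resident firm (outward FDI) 111.8.)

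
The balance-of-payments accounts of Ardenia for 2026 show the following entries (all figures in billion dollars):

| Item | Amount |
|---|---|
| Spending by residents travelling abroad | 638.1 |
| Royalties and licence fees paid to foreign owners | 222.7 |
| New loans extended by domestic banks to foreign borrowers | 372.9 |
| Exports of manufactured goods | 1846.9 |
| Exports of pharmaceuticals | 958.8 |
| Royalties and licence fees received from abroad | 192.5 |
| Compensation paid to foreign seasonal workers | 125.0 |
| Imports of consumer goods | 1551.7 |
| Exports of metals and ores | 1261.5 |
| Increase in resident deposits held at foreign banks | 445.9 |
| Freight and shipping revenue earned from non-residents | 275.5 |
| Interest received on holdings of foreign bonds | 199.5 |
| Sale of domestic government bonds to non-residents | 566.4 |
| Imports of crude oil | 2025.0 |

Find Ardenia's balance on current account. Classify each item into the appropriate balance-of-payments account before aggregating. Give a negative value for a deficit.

172.2

Goods: 958.8 - 2025.0 + 1846.9 - 1551.7 + 1261.5 = 490.5
Services: -638.1 - 222.7 + 192.5 + 275.5 = -392.8
Primary income: -125.0 + 199.5 = 74.5
Current account = 490.5 + (-392.8) + 74.5 = 172.2
(Excluded from the current account — financial account: new loans extended by domestic banks to foreign borrowers 372.9, increase in resident deposits held at foreign banks 445.9, sale of domestic government bonds to non-residents 566.4.)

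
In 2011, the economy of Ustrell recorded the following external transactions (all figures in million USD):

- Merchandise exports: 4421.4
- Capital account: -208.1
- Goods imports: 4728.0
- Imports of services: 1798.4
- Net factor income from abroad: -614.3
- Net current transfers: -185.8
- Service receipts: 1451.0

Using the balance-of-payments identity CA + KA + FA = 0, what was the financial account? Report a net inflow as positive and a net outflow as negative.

Goods balance = 4421.4 - 4728.0 = -306.6
Services balance = 1451.0 - 1798.4 = -347.4
Trade balance (goods + services) = -306.6 + (-347.4) = -654.0
Net primary income = -614.3
Net secondary income = -185.8
Current account = -654.0 + (-614.3) + (-185.8) = -1454.1
Financial account = -(-1454.1 + (-208.1)) = 1662.2

1662.2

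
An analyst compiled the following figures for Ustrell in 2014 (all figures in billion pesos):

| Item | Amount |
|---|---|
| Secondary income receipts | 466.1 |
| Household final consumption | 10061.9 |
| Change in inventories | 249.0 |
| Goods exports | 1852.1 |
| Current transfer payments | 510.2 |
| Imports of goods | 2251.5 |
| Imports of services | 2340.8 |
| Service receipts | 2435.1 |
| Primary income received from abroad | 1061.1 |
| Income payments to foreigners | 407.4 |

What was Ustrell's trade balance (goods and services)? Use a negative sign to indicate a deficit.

-305.1

Goods balance = 1852.1 - 2251.5 = -399.4
Services balance = 2435.1 - 2340.8 = 94.3
Trade balance (goods + services) = -399.4 + 94.3 = -305.1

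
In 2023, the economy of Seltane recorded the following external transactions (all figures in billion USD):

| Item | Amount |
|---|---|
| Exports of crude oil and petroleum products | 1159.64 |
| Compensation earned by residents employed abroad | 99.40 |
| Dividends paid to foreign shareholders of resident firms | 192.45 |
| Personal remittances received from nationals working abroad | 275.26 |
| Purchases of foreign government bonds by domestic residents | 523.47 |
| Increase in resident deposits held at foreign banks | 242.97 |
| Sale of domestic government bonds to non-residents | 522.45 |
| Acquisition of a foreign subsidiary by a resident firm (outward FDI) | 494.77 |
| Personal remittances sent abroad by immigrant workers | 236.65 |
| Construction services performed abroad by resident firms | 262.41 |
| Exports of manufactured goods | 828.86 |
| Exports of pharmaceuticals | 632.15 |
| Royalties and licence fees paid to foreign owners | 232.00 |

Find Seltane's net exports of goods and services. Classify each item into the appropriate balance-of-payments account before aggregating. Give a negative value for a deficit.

2651.06

Goods: 1159.64 + 632.15 + 828.86 = 2620.65
Services: -232.00 + 262.41 = 30.41
Trade balance = 2620.65 + 30.41 = 2651.06
(Excluded from the trade balance — primary income: compensation earned by residents employed abroad 99.40, dividends paid to foreign shareholders of resident firms 192.45; secondary income: personal remittances received from nationals working abroad 275.26, personal remittances sent abroad by immigrant workers 236.65; financial account: purchases of foreign government bonds by domestic residents 523.47, increase in resident deposits held at foreign banks 242.97, sale of domestic government bonds to non-residents 522.45, acquisition of a foreign subsidiary by a resident firm (outward FDI) 494.77.)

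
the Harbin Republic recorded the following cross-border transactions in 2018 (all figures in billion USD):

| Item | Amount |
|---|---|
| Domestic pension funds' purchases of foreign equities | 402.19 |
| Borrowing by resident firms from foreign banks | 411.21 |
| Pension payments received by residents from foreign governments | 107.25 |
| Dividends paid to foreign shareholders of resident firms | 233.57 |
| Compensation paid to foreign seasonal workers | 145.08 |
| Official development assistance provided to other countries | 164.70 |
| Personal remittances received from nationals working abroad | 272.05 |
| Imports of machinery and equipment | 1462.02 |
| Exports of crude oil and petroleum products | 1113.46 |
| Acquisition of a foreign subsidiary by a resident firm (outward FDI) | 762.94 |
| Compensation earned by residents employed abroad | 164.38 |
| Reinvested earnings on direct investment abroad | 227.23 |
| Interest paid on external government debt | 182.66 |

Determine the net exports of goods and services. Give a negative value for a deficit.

-348.56

Goods: -1462.02 + 1113.46 = -348.56
Trade balance = -348.56 + 0.00 = -348.56
(Excluded from the trade balance — financial account: domestic pension funds' purchases of foreign equities 402.19, borrowing by resident firms from foreign banks 411.21, acquisition of a foreign subsidiary by a resident firm (outward FDI) 762.94; secondary income: pension payments received by residents from foreign governments 107.25, official development assistance provided to other countries 164.70, personal remittances received from nationals working abroad 272.05; primary income: dividends paid to foreign shareholders of resident firms 233.57, compensation paid to foreign seasonal workers 145.08, compensation earned by residents employed abroad 164.38, reinvested earnings on direct investment abroad 227.23, interest paid on external government debt 182.66.)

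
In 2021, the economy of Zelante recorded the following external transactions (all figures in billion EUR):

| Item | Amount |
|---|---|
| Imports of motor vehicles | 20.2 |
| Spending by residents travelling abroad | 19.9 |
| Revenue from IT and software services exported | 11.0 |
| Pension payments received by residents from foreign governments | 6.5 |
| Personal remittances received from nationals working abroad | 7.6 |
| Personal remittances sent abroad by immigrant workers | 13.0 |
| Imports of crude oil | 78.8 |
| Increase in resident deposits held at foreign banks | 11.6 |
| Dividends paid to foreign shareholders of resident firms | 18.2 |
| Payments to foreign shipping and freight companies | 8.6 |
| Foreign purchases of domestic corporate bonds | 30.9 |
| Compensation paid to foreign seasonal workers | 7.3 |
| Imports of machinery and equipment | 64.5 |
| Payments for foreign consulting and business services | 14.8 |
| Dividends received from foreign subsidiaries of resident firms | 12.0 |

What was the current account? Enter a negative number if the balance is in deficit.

Goods: -78.8 - 20.2 - 64.5 = -163.5
Services: -14.8 - 8.6 - 19.9 + 11.0 = -32.3
Primary income: 12.0 - 7.3 - 18.2 = -13.5
Secondary income: 7.6 - 13.0 + 6.5 = 1.1
Current account = (-163.5) + (-32.3) + (-13.5) + 1.1 = -208.2
(Excluded from the current account — financial account: increase in resident deposits held at foreign banks 11.6, foreign purchases of domestic corporate bonds 30.9.)

-208.2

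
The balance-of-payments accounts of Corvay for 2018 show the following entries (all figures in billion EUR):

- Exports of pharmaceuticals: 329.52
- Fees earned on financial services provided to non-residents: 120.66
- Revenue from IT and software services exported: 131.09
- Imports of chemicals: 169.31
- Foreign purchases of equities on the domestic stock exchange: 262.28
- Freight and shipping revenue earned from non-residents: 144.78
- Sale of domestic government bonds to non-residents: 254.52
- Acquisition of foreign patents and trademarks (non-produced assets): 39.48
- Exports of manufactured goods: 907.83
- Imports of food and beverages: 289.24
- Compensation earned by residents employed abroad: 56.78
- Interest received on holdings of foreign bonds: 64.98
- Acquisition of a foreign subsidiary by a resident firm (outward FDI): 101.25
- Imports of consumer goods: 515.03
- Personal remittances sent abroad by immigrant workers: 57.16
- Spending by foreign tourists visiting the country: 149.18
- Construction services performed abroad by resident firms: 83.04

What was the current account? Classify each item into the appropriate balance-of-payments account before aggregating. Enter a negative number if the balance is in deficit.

Goods: -515.03 - 289.24 + 907.83 + 329.52 - 169.31 = 263.77
Services: 83.04 + 120.66 + 131.09 + 149.18 + 144.78 = 628.75
Primary income: 64.98 + 56.78 = 121.76
Secondary income: -57.16
Current account = 263.77 + 628.75 + 121.76 + (-57.16) = 957.12
(Excluded from the current account — financial account: foreign purchases of equities on the domestic stock exchange 262.28, sale of domestic government bonds to non-residents 254.52, acquisition of a foreign subsidiary by a resident firm (outward FDI) 101.25; capital account: acquisition of foreign patents and trademarks (non-produced assets) 39.48.)

957.12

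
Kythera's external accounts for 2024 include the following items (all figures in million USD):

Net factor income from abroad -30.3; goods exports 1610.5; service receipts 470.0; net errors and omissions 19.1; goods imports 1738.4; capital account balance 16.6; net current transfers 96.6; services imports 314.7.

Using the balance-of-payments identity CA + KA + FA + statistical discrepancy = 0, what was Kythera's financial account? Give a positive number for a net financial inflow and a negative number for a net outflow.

-129.4

Goods balance = 1610.5 - 1738.4 = -127.9
Services balance = 470.0 - 314.7 = 155.3
Trade balance (goods + services) = -127.9 + 155.3 = 27.4
Net primary income = -30.3
Net secondary income = 96.6
Current account = 27.4 + (-30.3) + 96.6 = 93.7
Financial account = -(93.7 + 16.6 + 19.1) = -129.4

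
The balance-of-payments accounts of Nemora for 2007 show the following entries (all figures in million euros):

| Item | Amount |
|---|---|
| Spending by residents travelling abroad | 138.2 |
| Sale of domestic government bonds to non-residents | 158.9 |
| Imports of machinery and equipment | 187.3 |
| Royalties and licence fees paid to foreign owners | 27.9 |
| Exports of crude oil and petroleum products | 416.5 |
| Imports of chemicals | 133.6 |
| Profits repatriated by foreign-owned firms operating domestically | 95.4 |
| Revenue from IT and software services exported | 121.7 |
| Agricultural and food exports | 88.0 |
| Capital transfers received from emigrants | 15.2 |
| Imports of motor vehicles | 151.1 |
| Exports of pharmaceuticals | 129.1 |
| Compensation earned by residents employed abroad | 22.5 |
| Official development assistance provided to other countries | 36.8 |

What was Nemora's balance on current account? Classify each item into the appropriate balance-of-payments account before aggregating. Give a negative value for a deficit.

7.5

Goods: 129.1 - 151.1 + 416.5 + 88.0 - 187.3 - 133.6 = 161.6
Services: 121.7 - 27.9 - 138.2 = -44.4
Primary income: -95.4 + 22.5 = -72.9
Secondary income: -36.8
Current account = 161.6 + (-44.4) + (-72.9) + (-36.8) = 7.5
(Excluded from the current account — financial account: sale of domestic government bonds to non-residents 158.9; capital account: capital transfers received from emigrants 15.2.)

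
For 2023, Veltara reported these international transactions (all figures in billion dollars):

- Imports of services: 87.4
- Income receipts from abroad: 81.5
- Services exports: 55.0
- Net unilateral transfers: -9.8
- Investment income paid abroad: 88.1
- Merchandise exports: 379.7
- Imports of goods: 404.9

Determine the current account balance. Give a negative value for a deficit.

-74.0

Goods balance = 379.7 - 404.9 = -25.2
Services balance = 55.0 - 87.4 = -32.4
Trade balance (goods + services) = -25.2 + (-32.4) = -57.6
Net primary income = 81.5 - 88.1 = -6.6
Net secondary income = -9.8
Current account = -57.6 + (-6.6) + (-9.8) = -74.0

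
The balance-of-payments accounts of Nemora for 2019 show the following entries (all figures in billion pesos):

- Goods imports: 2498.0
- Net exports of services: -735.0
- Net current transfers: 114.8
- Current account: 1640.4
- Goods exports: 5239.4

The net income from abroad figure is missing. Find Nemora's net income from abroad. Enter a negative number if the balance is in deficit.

-480.8

Current account = goods balance + services balance + net primary income + net secondary income
Sum of the known components = 2121.2
Net income from abroad = CA - (known components) = 1640.4 - 2121.2 = -480.8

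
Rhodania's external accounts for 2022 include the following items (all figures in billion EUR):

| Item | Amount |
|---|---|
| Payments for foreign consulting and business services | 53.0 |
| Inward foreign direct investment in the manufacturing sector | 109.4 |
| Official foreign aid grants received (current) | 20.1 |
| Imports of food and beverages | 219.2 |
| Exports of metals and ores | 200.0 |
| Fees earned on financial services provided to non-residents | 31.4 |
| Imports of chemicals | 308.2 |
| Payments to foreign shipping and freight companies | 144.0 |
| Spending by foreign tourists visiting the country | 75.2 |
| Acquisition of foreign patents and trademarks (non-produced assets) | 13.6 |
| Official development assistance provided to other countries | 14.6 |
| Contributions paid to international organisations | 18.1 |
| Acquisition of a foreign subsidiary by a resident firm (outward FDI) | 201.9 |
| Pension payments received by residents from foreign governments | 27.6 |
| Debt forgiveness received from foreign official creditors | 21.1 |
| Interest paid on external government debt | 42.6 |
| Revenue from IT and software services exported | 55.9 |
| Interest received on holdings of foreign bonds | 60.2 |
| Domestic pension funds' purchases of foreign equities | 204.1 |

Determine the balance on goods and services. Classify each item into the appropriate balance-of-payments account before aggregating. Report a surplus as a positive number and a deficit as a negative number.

Goods: -308.2 - 219.2 + 200.0 = -327.4
Services: 55.9 + 75.2 - 53.0 + 31.4 - 144.0 = -34.5
Trade balance = -327.4 + (-34.5) = -361.9
(Excluded from the trade balance — financial account: inward foreign direct investment in the manufacturing sector 109.4, acquisition of a foreign subsidiary by a resident firm (outward FDI) 201.9, domestic pension funds' purchases of foreign equities 204.1; secondary income: official foreign aid grants received (current) 20.1, official development assistance provided to other countries 14.6, contributions paid to international organisations 18.1, pension payments received by residents from foreign governments 27.6; capital account: acquisition of foreign patents and trademarks (non-produced assets) 13.6, debt forgiveness received from foreign official creditors 21.1; primary income: interest paid on external government debt 42.6, interest received on holdings of foreign bonds 60.2.)

-361.9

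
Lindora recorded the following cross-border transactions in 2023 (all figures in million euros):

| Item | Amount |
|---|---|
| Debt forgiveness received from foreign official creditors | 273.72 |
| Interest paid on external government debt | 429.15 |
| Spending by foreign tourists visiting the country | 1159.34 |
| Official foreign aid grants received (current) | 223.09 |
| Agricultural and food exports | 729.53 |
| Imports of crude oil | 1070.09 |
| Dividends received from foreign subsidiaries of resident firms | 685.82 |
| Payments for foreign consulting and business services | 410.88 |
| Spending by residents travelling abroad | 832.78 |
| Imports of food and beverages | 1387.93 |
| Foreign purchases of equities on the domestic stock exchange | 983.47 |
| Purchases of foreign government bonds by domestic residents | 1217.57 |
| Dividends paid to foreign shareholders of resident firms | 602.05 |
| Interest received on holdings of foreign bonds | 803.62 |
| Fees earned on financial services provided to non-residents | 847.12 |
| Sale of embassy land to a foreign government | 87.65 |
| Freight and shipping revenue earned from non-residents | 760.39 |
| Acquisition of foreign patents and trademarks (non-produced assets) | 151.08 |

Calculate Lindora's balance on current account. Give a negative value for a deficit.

476.03

Goods: -1070.09 + 729.53 - 1387.93 = -1728.49
Services: -410.88 + 1159.34 - 832.78 + 760.39 + 847.12 = 1523.19
Primary income: 803.62 - 429.15 + 685.82 - 602.05 = 458.24
Secondary income: 223.09
Current account = (-1728.49) + 1523.19 + 458.24 + 223.09 = 476.03
(Excluded from the current account — capital account: debt forgiveness received from foreign official creditors 273.72, sale of embassy land to a foreign government 87.65, acquisition of foreign patents and trademarks (non-produced assets) 151.08; financial account: foreign purchases of equities on the domestic stock exchange 983.47, purchases of foreign government bonds by domestic residents 1217.57.)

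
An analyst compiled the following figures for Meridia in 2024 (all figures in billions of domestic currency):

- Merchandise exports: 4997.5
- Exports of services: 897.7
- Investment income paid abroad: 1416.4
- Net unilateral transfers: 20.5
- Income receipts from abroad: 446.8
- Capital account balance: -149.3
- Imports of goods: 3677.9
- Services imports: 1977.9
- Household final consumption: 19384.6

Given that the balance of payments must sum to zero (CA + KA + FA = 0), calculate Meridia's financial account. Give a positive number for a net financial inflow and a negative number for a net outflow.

Goods balance = 4997.5 - 3677.9 = 1319.6
Services balance = 897.7 - 1977.9 = -1080.2
Trade balance (goods + services) = 1319.6 + (-1080.2) = 239.4
Net primary income = 446.8 - 1416.4 = -969.6
Net secondary income = 20.5
Current account = 239.4 + (-969.6) + 20.5 = -709.7
Financial account = -(-709.7 + (-149.3)) = 859.0

859.0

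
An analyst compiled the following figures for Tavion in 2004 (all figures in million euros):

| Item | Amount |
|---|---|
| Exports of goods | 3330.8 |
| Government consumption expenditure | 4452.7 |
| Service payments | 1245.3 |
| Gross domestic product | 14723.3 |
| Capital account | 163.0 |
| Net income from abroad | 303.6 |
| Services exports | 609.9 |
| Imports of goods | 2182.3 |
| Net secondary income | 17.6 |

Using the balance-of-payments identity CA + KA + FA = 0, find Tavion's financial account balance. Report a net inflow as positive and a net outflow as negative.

Goods balance = 3330.8 - 2182.3 = 1148.5
Services balance = 609.9 - 1245.3 = -635.4
Trade balance (goods + services) = 1148.5 + (-635.4) = 513.1
Net primary income = 303.6
Net secondary income = 17.6
Current account = 513.1 + 303.6 + 17.6 = 834.3
Financial account = -(834.3 + 163.0) = -997.3

-997.3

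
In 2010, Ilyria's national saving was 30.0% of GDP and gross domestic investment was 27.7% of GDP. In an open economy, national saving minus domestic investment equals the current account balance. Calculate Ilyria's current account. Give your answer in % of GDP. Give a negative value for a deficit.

S - I = CA (net lending to the rest of the world).
CA = S - I = 30.0 - 27.7 = 2.3

2.3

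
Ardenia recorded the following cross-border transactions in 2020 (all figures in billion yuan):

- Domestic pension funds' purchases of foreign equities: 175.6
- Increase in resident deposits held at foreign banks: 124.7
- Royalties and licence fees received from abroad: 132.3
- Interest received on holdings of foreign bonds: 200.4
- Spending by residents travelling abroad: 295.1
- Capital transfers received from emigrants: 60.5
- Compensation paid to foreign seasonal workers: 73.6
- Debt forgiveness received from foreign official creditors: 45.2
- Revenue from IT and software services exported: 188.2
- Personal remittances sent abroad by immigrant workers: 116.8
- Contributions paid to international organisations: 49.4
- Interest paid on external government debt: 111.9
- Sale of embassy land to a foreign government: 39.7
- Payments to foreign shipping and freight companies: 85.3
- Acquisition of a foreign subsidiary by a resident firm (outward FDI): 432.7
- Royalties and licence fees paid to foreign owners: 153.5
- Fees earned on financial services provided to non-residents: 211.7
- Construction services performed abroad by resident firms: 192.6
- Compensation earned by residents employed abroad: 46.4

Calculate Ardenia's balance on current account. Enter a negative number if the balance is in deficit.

86.0

Services: -85.3 + 188.2 + 211.7 - 153.5 - 295.1 + 132.3 + 192.6 = 190.9
Primary income: 46.4 - 111.9 + 200.4 - 73.6 = 61.3
Secondary income: -49.4 - 116.8 = -166.2
Current account = 190.9 + 61.3 + (-166.2) = 86.0
(Excluded from the current account — financial account: domestic pension funds' purchases of foreign equities 175.6, increase in resident deposits held at foreign banks 124.7, acquisition of a foreign subsidiary by a resident firm (outward FDI) 432.7; capital account: capital transfers received from emigrants 60.5, debt forgiveness received from foreign official creditors 45.2, sale of embassy land to a foreign government 39.7.)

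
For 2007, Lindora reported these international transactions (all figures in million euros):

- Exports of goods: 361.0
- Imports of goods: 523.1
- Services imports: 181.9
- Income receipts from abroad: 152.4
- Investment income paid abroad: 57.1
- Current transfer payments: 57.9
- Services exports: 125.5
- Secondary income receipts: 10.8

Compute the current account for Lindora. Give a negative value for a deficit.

-170.3

Goods balance = 361.0 - 523.1 = -162.1
Services balance = 125.5 - 181.9 = -56.4
Trade balance (goods + services) = -162.1 + (-56.4) = -218.5
Net primary income = 152.4 - 57.1 = 95.3
Net secondary income = 10.8 - 57.9 = -47.1
Current account = -218.5 + 95.3 + (-47.1) = -170.3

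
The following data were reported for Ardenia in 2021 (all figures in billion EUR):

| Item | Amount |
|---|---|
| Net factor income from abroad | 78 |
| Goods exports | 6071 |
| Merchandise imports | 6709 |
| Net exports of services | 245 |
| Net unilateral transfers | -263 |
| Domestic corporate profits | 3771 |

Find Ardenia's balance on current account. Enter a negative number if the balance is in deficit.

-578

Goods balance = 6071 - 6709 = -638
Services balance = 245
Trade balance (goods + services) = -638 + 245 = -393
Net primary income = 78
Net secondary income = -263
Current account = -393 + 78 + (-263) = -578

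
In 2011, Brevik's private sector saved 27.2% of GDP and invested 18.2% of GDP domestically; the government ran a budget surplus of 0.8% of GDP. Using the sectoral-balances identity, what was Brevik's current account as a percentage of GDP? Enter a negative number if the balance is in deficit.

9.8

By the sectoral-balances identity, CA = (S_private - I) + (T - G).
Private balance = 27.2 - 18.2 = 9.0
Government balance (T - G) = 0.8
CA = 9.0 + 0.8 = 9.8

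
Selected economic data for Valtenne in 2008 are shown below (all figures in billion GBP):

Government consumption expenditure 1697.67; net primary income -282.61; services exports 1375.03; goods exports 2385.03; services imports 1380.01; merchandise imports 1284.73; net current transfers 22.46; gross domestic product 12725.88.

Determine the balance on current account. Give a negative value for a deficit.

835.17

Goods balance = 2385.03 - 1284.73 = 1100.30
Services balance = 1375.03 - 1380.01 = -4.98
Trade balance (goods + services) = 1100.30 + (-4.98) = 1095.32
Net primary income = -282.61
Net secondary income = 22.46
Current account = 1095.32 + (-282.61) + 22.46 = 835.17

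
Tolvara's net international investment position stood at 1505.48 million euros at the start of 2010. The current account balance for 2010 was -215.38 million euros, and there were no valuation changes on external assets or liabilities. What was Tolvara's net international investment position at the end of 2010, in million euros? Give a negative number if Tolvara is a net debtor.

With no valuation effects, change in NIIP = current account = -215.38
End-of-year NIIP = 1505.48 + (-215.38) = 1290.10

1290.10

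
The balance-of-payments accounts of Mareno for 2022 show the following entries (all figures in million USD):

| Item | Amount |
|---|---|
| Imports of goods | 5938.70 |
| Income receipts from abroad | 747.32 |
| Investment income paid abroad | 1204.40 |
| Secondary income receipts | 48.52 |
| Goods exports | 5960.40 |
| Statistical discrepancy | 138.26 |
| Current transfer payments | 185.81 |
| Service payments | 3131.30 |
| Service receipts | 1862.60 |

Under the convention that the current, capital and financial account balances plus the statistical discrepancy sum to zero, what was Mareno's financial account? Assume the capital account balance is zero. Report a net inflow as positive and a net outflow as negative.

Goods balance = 5960.40 - 5938.70 = 21.70
Services balance = 1862.60 - 3131.30 = -1268.70
Trade balance (goods + services) = 21.70 + (-1268.70) = -1247.00
Net primary income = 747.32 - 1204.40 = -457.08
Net secondary income = 48.52 - 185.81 = -137.29
Current account = -1247.00 + (-457.08) + (-137.29) = -1841.37
Financial account = -(-1841.37 + 138.26) = 1703.11

1703.11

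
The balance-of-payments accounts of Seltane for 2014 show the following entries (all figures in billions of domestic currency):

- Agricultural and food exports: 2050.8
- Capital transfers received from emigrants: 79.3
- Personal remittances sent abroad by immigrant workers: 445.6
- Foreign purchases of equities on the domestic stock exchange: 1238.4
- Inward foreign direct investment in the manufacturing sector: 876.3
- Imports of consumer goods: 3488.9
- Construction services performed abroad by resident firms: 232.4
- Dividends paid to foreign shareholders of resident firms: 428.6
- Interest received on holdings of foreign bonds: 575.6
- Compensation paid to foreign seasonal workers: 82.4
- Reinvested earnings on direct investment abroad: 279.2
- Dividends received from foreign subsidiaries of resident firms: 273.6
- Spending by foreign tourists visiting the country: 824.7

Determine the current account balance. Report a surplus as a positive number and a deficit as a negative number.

Goods: -3488.9 + 2050.8 = -1438.1
Services: 232.4 + 824.7 = 1057.1
Primary income: 575.6 + 279.2 - 428.6 - 82.4 + 273.6 = 617.4
Secondary income: -445.6
Current account = (-1438.1) + 1057.1 + 617.4 + (-445.6) = -209.2
(Excluded from the current account — capital account: capital transfers received from emigrants 79.3; financial account: foreign purchases of equities on the domestic stock exchange 1238.4, inward foreign direct investment in the manufacturing sector 876.3.)

-209.2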